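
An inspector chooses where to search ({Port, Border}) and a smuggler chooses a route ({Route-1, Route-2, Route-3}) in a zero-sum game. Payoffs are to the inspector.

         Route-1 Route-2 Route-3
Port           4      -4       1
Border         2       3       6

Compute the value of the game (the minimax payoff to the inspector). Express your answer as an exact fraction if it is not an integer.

20/9

Row minima: Port → -4, Border → 2; maximin = 2.
Column maxima: Route-1 → 4, Route-2 → 3, Route-3 → 6; minimax = 3.
2 ≠ 3, so there is no saddle point; optimal play is mixed.
Route-3 is strictly dominated by Route-2 (it gives the inspector strictly more in every row), so the smuggler never plays it.
On the remaining 2×2 (Port, Border vs Route-1, Route-2):
Let the inspector play Port with probability p. Expected payoff against Route-1: 4p + 2(1−p) = 2p + 2; against Route-2: (-4)p + 3(1−p) = −7p + 3.
Setting these equal: 2p + 2 = −7p + 3 ⇒ 9p = 1 ⇒ p = 1/9, and the value is (2)·(1/9) + 2 = 20/9.
For the smuggler: with q = P(Route-1), equating Port's and Border's payoffs gives 8q − 4 = −q + 3 ⇒ q = 7/9.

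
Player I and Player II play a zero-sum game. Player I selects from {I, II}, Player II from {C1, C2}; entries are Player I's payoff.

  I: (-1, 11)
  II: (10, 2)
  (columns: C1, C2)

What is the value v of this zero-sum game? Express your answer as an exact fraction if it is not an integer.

28/5

Row minima: I → -1, II → 2; maximin = 2.
Column maxima: C1 → 10, C2 → 11; minimax = 10.
2 ≠ 10, so there is no saddle point; optimal play is mixed.
Let Player I play I with probability p. Expected payoff against C1: (-1)p + 10(1−p) = −11p + 10; against C2: 11p + 2(1−p) = 9p + 2.
Setting these equal: −11p + 10 = 9p + 2 ⇒ −20p = -8 ⇒ p = 2/5, and the value is (-11)·(2/5) + 10 = 28/5.
For Player II: with q = P(C1), equating I's and II's payoffs gives −12q + 11 = 8q + 2 ⇒ q = 9/20.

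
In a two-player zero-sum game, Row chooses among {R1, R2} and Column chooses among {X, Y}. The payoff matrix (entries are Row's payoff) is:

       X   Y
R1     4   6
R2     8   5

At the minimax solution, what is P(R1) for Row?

3/5

Row minima: R1 → 4, R2 → 5; maximin = 5.
Column maxima: X → 8, Y → 6; minimax = 6.
5 ≠ 6, so there is no saddle point; optimal play is mixed.
Let Row play R1 with probability p. Expected payoff against X: 4p + 8(1−p) = −4p + 8; against Y: 6p + 5(1−p) = p + 5.
Setting these equal: −4p + 8 = p + 5 ⇒ −5p = -3 ⇒ p = 3/5, and the value is (-4)·(3/5) + 8 = 28/5.
For Column: with q = P(X), equating R1's and R2's payoffs gives −2q + 6 = 3q + 5 ⇒ q = 1/5.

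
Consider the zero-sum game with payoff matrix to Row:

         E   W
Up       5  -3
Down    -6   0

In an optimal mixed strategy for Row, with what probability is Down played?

4/7

Row minima: Up → -3, Down → -6; maximin = -3.
Column maxima: E → 5, W → 0; minimax = 0.
-3 ≠ 0, so there is no saddle point; optimal play is mixed.
Let Row play Up with probability p. Expected payoff against E: 5p + (-6)(1−p) = 11p − 6; against W: (-3)p + 0(1−p) = −3p.
Setting these equal: 11p − 6 = −3p ⇒ 14p = 6 ⇒ p = 3/7, and the value is (11)·(3/7) − 6 = -9/7.
For Column: with q = P(E), equating Up's and Down's payoffs gives 8q − 3 = −6q ⇒ q = 3/14.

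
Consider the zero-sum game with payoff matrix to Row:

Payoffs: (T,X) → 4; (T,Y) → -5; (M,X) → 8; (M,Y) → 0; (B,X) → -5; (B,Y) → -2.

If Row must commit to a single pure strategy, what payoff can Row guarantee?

0

Row minima: T → -5, M → 0, B → -5.
The best of these is 0.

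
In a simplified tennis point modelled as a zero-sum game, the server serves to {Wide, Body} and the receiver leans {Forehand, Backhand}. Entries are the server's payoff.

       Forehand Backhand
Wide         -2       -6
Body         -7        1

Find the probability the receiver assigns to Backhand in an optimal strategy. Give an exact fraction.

5/12

Row minima: Wide → -6, Body → -7; maximin = -6.
Column maxima: Forehand → -2, Backhand → 1; minimax = -2.
-6 ≠ -2, so there is no saddle point; optimal play is mixed.
Let the server play Wide with probability p. Expected payoff against Forehand: (-2)p + (-7)(1−p) = 5p − 7; against Backhand: (-6)p + 1(1−p) = −7p + 1.
Setting these equal: 5p − 7 = −7p + 1 ⇒ 12p = 8 ⇒ p = 2/3, and the value is (5)·(2/3) − 7 = -11/3.
For the receiver: with q = P(Forehand), equating Wide's and Body's payoffs gives 4q − 6 = −8q + 1 ⇒ q = 7/12.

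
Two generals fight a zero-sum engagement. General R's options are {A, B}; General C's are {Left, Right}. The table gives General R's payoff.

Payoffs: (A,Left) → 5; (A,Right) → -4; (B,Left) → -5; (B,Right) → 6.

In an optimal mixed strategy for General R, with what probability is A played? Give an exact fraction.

Row minima: A → -4, B → -5; maximin = -4.
Column maxima: Left → 5, Right → 6; minimax = 5.
-4 ≠ 5, so there is no saddle point; optimal play is mixed.
Let General R play A with probability p. Expected payoff against Left: 5p + (-5)(1−p) = 10p − 5; against Right: (-4)p + 6(1−p) = −10p + 6.
Setting these equal: 10p − 5 = −10p + 6 ⇒ 20p = 11 ⇒ p = 11/20, and the value is (10)·(11/20) − 5 = 1/2.
For General C: with q = P(Left), equating A's and B's payoffs gives 9q − 4 = −11q + 6 ⇒ q = 1/2.

11/20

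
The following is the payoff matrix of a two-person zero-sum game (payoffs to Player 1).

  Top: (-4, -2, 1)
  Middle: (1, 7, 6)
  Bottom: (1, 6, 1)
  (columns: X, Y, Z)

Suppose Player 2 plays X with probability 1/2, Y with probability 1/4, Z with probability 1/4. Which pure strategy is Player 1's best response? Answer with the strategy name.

Expected payoff of Top: (1/2)·(-4) + (1/4)·(-2) + (1/4)·1 = -9/4.
Expected payoff of Middle: (1/2)·1 + (1/4)·7 + (1/4)·6 = 15/4.
Expected payoff of Bottom: (1/2)·1 + (1/4)·6 + (1/4)·1 = 9/4.
The largest is 15/4, so Player 1's best response is Middle.

Middle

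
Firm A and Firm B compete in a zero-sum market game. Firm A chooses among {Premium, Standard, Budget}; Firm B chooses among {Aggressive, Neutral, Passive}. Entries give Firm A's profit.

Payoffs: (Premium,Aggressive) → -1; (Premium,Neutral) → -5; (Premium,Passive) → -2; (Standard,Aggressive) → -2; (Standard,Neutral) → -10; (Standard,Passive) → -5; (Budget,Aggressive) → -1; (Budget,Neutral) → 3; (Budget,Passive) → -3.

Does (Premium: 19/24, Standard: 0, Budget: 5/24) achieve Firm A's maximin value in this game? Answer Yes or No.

Against Aggressive this mix gives (19/24)·(-1) + (5/24)·(-1) = -1.
Against Neutral this mix gives (19/24)·(-5) + (5/24)·3 = -10/3.
Against Passive this mix gives (19/24)·(-2) + (5/24)·(-3) = -53/24.
Firm B will play Neutral, holding Firm A to -10/3. Shifting weight toward the row that does better against Neutral would raise this floor (the equalizing mix achieves -7/3 against both Neutral and Passive), so the proposed strategy is not optimal.

No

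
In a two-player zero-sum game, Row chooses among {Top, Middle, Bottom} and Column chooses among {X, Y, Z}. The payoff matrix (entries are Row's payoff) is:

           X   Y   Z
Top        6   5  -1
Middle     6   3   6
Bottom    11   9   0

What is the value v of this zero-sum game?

Row minima: Top → -1, Middle → 3, Bottom → 0; maximin = 3.
Column maxima: X → 11, Y → 9, Z → 6; minimax = 6.
3 ≠ 6, so there is no saddle point; optimal play is mixed.
Top is strictly dominated by Bottom, so Row never plays it.
X is strictly dominated by Y (it gives Row strictly more in every row), so Column never plays it.
On the remaining 2×2 (Middle, Bottom vs Y, Z):
Let Row play Middle with probability p. Expected payoff against Y: 3p + 9(1−p) = −6p + 9; against Z: 6p + 0(1−p) = 6p.
Setting these equal: −6p + 9 = 6p ⇒ −12p = -9 ⇒ p = 3/4, and the value is (-6)·(3/4) + 9 = 9/2.
For Column: with q = P(Y), equating Middle's and Bottom's payoffs gives −3q + 6 = 9q ⇒ q = 1/2.

9/2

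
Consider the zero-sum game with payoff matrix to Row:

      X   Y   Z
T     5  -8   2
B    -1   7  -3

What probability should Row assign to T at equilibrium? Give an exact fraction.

1/2

Row minima: T → -8, B → -3; maximin = -3.
Column maxima: X → 5, Y → 7, Z → 2; minimax = 2.
-3 ≠ 2, so there is no saddle point; optimal play is mixed.
X is strictly dominated by Z (it gives Row strictly more in every row), so Column never plays it.
On the remaining 2×2 (T, B vs Y, Z):
Let Row play T with probability p. Expected payoff against Y: (-8)p + 7(1−p) = −15p + 7; against Z: 2p + (-3)(1−p) = 5p − 3.
Setting these equal: −15p + 7 = 5p − 3 ⇒ −20p = -10 ⇒ p = 1/2, and the value is (-15)·(1/2) + 7 = -1/2.
For Column: with q = P(Y), equating T's and B's payoffs gives −10q + 2 = 10q − 3 ⇒ q = 1/4.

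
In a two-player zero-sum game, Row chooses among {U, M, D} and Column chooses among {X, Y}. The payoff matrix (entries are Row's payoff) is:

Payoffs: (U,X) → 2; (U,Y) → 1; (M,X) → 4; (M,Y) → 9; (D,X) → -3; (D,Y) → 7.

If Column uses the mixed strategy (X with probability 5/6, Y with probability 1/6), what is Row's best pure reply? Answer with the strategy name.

Expected payoff of U: (5/6)·2 + (1/6)·1 = 11/6.
Expected payoff of M: (5/6)·4 + (1/6)·9 = 29/6.
Expected payoff of D: (5/6)·(-3) + (1/6)·7 = -4/3.
The largest is 29/6, so Row's best response is M.

M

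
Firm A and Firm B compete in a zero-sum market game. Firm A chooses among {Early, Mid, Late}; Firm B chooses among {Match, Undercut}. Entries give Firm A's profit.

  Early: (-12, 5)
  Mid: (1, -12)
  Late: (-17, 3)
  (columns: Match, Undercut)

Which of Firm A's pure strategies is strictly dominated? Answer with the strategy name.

Late

Early gives a strictly higher payoff than Late against every column: -12 > -17, 5 > 3.
So Late is strictly dominated and Firm A never plays it.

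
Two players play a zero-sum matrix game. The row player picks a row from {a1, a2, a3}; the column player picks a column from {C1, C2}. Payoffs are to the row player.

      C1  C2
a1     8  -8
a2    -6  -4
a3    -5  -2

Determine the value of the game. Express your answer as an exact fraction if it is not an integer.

Row minima: a1 → -8, a2 → -6, a3 → -5; maximin = -5.
Column maxima: C1 → 8, C2 → -2; minimax = -2.
-5 ≠ -2, so there is no saddle point; optimal play is mixed.
a2 is strictly dominated by a3, so the row player never plays it.
On the remaining 2×2 (a1, a3 vs C1, C2):
Let the row player play a1 with probability p. Expected payoff against C1: 8p + (-5)(1−p) = 13p − 5; against C2: (-8)p + (-2)(1−p) = −6p − 2.
Setting these equal: 13p − 5 = −6p − 2 ⇒ 19p = 3 ⇒ p = 3/19, and the value is (13)·(3/19) − 5 = -56/19.
For the column player: with q = P(C1), equating a1's and a3's payoffs gives 16q − 8 = −3q − 2 ⇒ q = 6/19.

-56/19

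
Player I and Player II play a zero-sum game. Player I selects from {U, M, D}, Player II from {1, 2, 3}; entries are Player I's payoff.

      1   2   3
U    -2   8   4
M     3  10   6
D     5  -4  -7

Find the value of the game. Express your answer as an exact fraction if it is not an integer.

Row minima: U → -2, M → 3, D → -7; maximin = 3.
Column maxima: 1 → 5, 2 → 10, 3 → 6; minimax = 5.
3 ≠ 5, so there is no saddle point; optimal play is mixed.
U is strictly dominated by M, so Player I never plays it.
2 is strictly dominated by 3 (it gives Player I strictly more in every row), so Player II never plays it.
On the remaining 2×2 (M, D vs 1, 3):
Let Player I play M with probability p. Expected payoff against 1: 3p + 5(1−p) = −2p + 5; against 3: 6p + (-7)(1−p) = 13p − 7.
Setting these equal: −2p + 5 = 13p − 7 ⇒ −15p = -12 ⇒ p = 4/5, and the value is (-2)·(4/5) + 5 = 17/5.
For Player II: with q = P(1), equating M's and D's payoffs gives −3q + 6 = 12q − 7 ⇒ q = 13/15.

17/5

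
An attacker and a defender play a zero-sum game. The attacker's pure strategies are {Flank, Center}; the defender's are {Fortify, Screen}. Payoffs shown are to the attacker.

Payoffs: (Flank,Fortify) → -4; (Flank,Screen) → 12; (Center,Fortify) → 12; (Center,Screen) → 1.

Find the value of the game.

148/27

Row minima: Flank → -4, Center → 1; maximin = 1.
Column maxima: Fortify → 12, Screen → 12; minimax = 12.
1 ≠ 12, so there is no saddle point; optimal play is mixed.
Let the attacker play Flank with probability p. Expected payoff against Fortify: (-4)p + 12(1−p) = −16p + 12; against Screen: 12p + 1(1−p) = 11p + 1.
Setting these equal: −16p + 12 = 11p + 1 ⇒ −27p = -11 ⇒ p = 11/27, and the value is (-16)·(11/27) + 12 = 148/27.
For the defender: with q = P(Fortify), equating Flank's and Center's payoffs gives −16q + 12 = 11q + 1 ⇒ q = 11/27.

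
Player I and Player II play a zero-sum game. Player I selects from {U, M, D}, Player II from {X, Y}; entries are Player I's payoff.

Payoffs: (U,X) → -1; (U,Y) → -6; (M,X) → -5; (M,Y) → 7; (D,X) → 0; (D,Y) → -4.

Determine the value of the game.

-5/4

Row minima: U → -6, M → -5, D → -4; maximin = -4.
Column maxima: X → 0, Y → 7; minimax = 0.
-4 ≠ 0, so there is no saddle point; optimal play is mixed.
U is strictly dominated by D, so Player I never plays it.
On the remaining 2×2 (M, D vs X, Y):
Let Player I play M with probability p. Expected payoff against X: (-5)p + 0(1−p) = −5p; against Y: 7p + (-4)(1−p) = 11p − 4.
Setting these equal: −5p = 11p − 4 ⇒ −16p = -4 ⇒ p = 1/4, and the value is (-5)·(1/4) = -5/4.
For Player II: with q = P(X), equating M's and D's payoffs gives −12q + 7 = 4q − 4 ⇒ q = 11/16.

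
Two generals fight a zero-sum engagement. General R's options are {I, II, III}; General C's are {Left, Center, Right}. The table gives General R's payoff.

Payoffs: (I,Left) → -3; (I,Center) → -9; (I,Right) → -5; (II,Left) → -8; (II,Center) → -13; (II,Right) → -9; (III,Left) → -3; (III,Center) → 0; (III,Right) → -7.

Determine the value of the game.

-63/11

Row minima: I → -9, II → -13, III → -7; maximin = -7.
Column maxima: Left → -3, Center → 0, Right → -5; minimax = -5.
-7 ≠ -5, so there is no saddle point; optimal play is mixed.
II is strictly dominated by I, so General R never plays it.
Left is strictly dominated by Right (it gives General R strictly more in every row), so General C never plays it.
On the remaining 2×2 (I, III vs Center, Right):
Let General R play I with probability p. Expected payoff against Center: (-9)p + 0(1−p) = −9p; against Right: (-5)p + (-7)(1−p) = 2p − 7.
Setting these equal: −9p = 2p − 7 ⇒ −11p = -7 ⇒ p = 7/11, and the value is (-9)·(7/11) = -63/11.
For General C: with q = P(Center), equating I's and III's payoffs gives −4q − 5 = 7q − 7 ⇒ q = 2/11.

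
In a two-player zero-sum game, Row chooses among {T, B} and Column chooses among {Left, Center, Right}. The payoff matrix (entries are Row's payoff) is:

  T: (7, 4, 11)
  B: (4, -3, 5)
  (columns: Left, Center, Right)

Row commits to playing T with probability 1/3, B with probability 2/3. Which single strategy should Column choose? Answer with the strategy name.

If Column plays Left, Row's expected payoff is (1/3)·7 + (2/3)·4 = 5.
If Column plays Center, Row's expected payoff is (1/3)·4 + (2/3)·(-3) = -2/3.
If Column plays Right, Row's expected payoff is (1/3)·11 + (2/3)·5 = 7.
Column minimizes Row's payoff; the smallest is -2/3, so the best response is Center.

Center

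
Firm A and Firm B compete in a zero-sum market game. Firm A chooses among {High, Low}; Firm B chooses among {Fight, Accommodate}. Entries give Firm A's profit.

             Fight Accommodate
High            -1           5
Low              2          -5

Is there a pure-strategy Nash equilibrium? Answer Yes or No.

No

Row minima: High → -1, Low → -5; maximin = -1.
Column maxima: Fight → 2, Accommodate → 5; minimax = 2.
-1 ≠ 2, so no pure-strategy equilibrium exists.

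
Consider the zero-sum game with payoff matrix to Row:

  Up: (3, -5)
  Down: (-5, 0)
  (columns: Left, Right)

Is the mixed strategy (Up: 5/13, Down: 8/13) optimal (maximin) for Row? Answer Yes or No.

Against Left this mix gives (5/13)·3 + (8/13)·(-5) = -25/13.
Against Right this mix gives (5/13)·(-5) + (8/13)·0 = -25/13.
All of Column's active replies (Left, Right) yield -25/13, and no column does worse for Row. The mix makes Column indifferent and guarantees -25/13, so it is optimal.

Yes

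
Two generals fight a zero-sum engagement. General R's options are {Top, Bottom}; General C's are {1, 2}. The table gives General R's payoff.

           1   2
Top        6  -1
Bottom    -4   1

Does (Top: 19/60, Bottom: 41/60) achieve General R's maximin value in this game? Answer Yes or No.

Against 1 this mix gives (19/60)·6 + (41/60)·(-4) = -5/6.
Against 2 this mix gives (19/60)·(-1) + (41/60)·1 = 11/30.
General C will play 1, holding General R to -5/6. Shifting weight toward the row that does better against 1 would raise this floor (the equalizing mix achieves 1/6 against both 1 and 2), so the proposed strategy is not optimal.

No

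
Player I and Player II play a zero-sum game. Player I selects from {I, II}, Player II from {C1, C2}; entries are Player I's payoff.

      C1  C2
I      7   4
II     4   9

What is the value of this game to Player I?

Row minima: I → 4, II → 4; maximin = 4.
Column maxima: C1 → 7, C2 → 9; minimax = 7.
4 ≠ 7, so there is no saddle point; optimal play is mixed.
Let Player I play I with probability p. Expected payoff against C1: 7p + 4(1−p) = 3p + 4; against C2: 4p + 9(1−p) = −5p + 9.
Setting these equal: 3p + 4 = −5p + 9 ⇒ 8p = 5 ⇒ p = 5/8, and the value is (3)·(5/8) + 4 = 47/8.
For Player II: with q = P(C1), equating I's and II's payoffs gives 3q + 4 = −5q + 9 ⇒ q = 5/8.

47/8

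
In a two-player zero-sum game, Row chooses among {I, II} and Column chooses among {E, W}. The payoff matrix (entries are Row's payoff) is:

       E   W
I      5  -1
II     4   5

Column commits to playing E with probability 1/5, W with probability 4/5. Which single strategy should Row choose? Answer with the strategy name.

II

Expected payoff of I: (1/5)·5 + (4/5)·(-1) = 1/5.
Expected payoff of II: (1/5)·4 + (4/5)·5 = 24/5.
The largest is 24/5, so Row's best response is II.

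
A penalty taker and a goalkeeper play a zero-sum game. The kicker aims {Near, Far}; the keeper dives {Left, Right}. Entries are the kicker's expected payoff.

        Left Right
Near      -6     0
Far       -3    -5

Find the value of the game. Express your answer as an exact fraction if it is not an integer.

Row minima: Near → -6, Far → -5; maximin = -5.
Column maxima: Left → -3, Right → 0; minimax = -3.
-5 ≠ -3, so there is no saddle point; optimal play is mixed.
Let the kicker play Near with probability p. Expected payoff against Left: (-6)p + (-3)(1−p) = −3p − 3; against Right: 0p + (-5)(1−p) = 5p − 5.
Setting these equal: −3p − 3 = 5p − 5 ⇒ −8p = -2 ⇒ p = 1/4, and the value is (-3)·(1/4) − 3 = -15/4.
For the keeper: with q = P(Left), equating Near's and Far's payoffs gives −6q = 2q − 5 ⇒ q = 5/8.

-15/4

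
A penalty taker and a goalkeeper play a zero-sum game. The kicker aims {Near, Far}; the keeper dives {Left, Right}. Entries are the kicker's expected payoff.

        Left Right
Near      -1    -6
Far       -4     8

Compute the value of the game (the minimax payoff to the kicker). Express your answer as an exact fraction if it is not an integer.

Row minima: Near → -6, Far → -4; maximin = -4.
Column maxima: Left → -1, Right → 8; minimax = -1.
-4 ≠ -1, so there is no saddle point; optimal play is mixed.
Let the kicker play Near with probability p. Expected payoff against Left: (-1)p + (-4)(1−p) = 3p − 4; against Right: (-6)p + 8(1−p) = −14p + 8.
Setting these equal: 3p − 4 = −14p + 8 ⇒ 17p = 12 ⇒ p = 12/17, and the value is (3)·(12/17) − 4 = -32/17.
For the keeper: with q = P(Left), equating Near's and Far's payoffs gives 5q − 6 = −12q + 8 ⇒ q = 14/17.

-32/17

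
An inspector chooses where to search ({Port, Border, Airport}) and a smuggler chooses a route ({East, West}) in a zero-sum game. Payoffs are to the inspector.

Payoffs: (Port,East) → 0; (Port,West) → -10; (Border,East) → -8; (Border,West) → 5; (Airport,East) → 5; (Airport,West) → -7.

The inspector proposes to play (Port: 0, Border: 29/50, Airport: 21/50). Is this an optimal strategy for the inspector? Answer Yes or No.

No

Against East this mix gives (29/50)·(-8) + (21/50)·5 = -127/50.
Against West this mix gives (29/50)·5 + (21/50)·(-7) = -1/25.
The smuggler will play East, holding the inspector to -127/50. Shifting weight toward the row that does better against East would raise this floor (the equalizing mix achieves -31/25 against both East and West), so the proposed strategy is not optimal.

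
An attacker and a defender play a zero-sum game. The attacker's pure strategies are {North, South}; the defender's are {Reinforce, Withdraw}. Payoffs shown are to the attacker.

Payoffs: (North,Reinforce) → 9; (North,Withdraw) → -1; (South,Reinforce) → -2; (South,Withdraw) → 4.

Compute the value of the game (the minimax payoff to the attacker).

17/8

Row minima: North → -1, South → -2; maximin = -1.
Column maxima: Reinforce → 9, Withdraw → 4; minimax = 4.
-1 ≠ 4, so there is no saddle point; optimal play is mixed.
Let the attacker play North with probability p. Expected payoff against Reinforce: 9p + (-2)(1−p) = 11p − 2; against Withdraw: (-1)p + 4(1−p) = −5p + 4.
Setting these equal: 11p − 2 = −5p + 4 ⇒ 16p = 6 ⇒ p = 3/8, and the value is (11)·(3/8) − 2 = 17/8.
For the defender: with q = P(Reinforce), equating North's and South's payoffs gives 10q − 1 = −6q + 4 ⇒ q = 5/16.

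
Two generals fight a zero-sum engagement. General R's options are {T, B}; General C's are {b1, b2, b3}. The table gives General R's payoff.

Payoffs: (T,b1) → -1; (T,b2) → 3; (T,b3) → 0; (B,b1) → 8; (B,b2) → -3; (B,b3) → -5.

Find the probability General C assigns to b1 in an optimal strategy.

5/14

Row minima: T → -1, B → -5; maximin = -1.
Column maxima: b1 → 8, b2 → 3, b3 → 0; minimax = 0.
-1 ≠ 0, so there is no saddle point; optimal play is mixed.
b2 is strictly dominated by b3 (it gives General R strictly more in every row), so General C never plays it.
On the remaining 2×2 (T, B vs b1, b3):
Let General R play T with probability p. Expected payoff against b1: (-1)p + 8(1−p) = −9p + 8; against b3: 0p + (-5)(1−p) = 5p − 5.
Setting these equal: −9p + 8 = 5p − 5 ⇒ −14p = -13 ⇒ p = 13/14, and the value is (-9)·(13/14) + 8 = -5/14.
For General C: with q = P(b1), equating T's and B's payoffs gives −q = 13q − 5 ⇒ q = 5/14.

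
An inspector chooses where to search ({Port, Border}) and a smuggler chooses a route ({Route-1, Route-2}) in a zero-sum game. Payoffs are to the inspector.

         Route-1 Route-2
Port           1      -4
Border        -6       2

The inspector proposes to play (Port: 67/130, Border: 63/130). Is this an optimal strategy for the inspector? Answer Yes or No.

No

Against Route-1 this mix gives (67/130)·1 + (63/130)·(-6) = -311/130.
Against Route-2 this mix gives (67/130)·(-4) + (63/130)·2 = -71/65.
The smuggler will play Route-1, holding the inspector to -311/130. Shifting weight toward the row that does better against Route-1 would raise this floor (the equalizing mix achieves -22/13 against both Route-1 and Route-2), so the proposed strategy is not optimal.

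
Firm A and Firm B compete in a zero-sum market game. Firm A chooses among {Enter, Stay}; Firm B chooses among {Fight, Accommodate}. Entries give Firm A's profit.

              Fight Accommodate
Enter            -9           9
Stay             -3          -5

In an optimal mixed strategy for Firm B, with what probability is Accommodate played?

3/10

Row minima: Enter → -9, Stay → -5; maximin = -5.
Column maxima: Fight → -3, Accommodate → 9; minimax = -3.
-5 ≠ -3, so there is no saddle point; optimal play is mixed.
Let Firm A play Enter with probability p. Expected payoff against Fight: (-9)p + (-3)(1−p) = −6p − 3; against Accommodate: 9p + (-5)(1−p) = 14p − 5.
Setting these equal: −6p − 3 = 14p − 5 ⇒ −20p = -2 ⇒ p = 1/10, and the value is (-6)·(1/10) − 3 = -18/5.
For Firm B: with q = P(Fight), equating Enter's and Stay's payoffs gives −18q + 9 = 2q − 5 ⇒ q = 7/10.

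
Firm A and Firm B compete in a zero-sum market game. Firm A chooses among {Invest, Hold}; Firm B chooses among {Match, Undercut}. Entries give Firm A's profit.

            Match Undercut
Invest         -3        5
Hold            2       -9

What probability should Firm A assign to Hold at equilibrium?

8/19

Row minima: Invest → -3, Hold → -9; maximin = -3.
Column maxima: Match → 2, Undercut → 5; minimax = 2.
-3 ≠ 2, so there is no saddle point; optimal play is mixed.
Let Firm A play Invest with probability p. Expected payoff against Match: (-3)p + 2(1−p) = −5p + 2; against Undercut: 5p + (-9)(1−p) = 14p − 9.
Setting these equal: −5p + 2 = 14p − 9 ⇒ −19p = -11 ⇒ p = 11/19, and the value is (-5)·(11/19) + 2 = -17/19.
For Firm B: with q = P(Match), equating Invest's and Hold's payoffs gives −8q + 5 = 11q − 9 ⇒ q = 14/19.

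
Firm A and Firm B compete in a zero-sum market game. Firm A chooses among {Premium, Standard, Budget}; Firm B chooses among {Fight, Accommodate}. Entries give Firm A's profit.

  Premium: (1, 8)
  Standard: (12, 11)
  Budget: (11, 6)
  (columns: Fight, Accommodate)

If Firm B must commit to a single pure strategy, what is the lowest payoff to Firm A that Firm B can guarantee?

11

Column maxima: Fight → 12, Accommodate → 11.
The smallest of these is 11.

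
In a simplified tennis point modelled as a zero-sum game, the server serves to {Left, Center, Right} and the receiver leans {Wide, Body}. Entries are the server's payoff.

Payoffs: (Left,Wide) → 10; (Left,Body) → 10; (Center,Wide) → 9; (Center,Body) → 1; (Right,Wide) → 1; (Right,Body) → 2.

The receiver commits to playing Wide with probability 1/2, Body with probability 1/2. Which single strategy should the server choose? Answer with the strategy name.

Left

Expected payoff of Left: (1/2)·10 + (1/2)·10 = 10.
Expected payoff of Center: (1/2)·9 + (1/2)·1 = 5.
Expected payoff of Right: (1/2)·1 + (1/2)·2 = 3/2.
The largest is 10, so the server's best response is Left.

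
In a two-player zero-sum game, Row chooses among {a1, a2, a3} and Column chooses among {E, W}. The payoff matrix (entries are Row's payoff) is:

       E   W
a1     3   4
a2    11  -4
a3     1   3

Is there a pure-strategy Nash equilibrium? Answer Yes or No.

Row minima: a1 → 3, a2 → -4, a3 → 1; maximin = 3.
Column maxima: E → 11, W → 4; minimax = 4.
3 ≠ 4, so no pure-strategy equilibrium exists.

No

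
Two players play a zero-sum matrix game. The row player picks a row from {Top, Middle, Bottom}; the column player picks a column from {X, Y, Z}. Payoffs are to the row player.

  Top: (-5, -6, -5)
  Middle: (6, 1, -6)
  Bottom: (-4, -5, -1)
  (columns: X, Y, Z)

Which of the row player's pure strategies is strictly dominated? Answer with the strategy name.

Top

Bottom gives a strictly higher payoff than Top against every column: -4 > -5, -5 > -6, -1 > -5.
So Top is strictly dominated and the row player never plays it.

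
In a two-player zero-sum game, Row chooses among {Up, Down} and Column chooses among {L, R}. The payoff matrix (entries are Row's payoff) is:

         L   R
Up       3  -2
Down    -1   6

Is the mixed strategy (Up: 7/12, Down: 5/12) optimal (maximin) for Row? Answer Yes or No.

Against L this mix gives (7/12)·3 + (5/12)·(-1) = 4/3.
Against R this mix gives (7/12)·(-2) + (5/12)·6 = 4/3.
All of Column's active replies (L, R) yield 4/3, and no column does worse for Row. The mix makes Column indifferent and guarantees 4/3, so it is optimal.

Yes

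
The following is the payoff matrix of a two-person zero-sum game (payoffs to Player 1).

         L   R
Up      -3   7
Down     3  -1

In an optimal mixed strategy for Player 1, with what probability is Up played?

2/7

Row minima: Up → -3, Down → -1; maximin = -1.
Column maxima: L → 3, R → 7; minimax = 3.
-1 ≠ 3, so there is no saddle point; optimal play is mixed.
Let Player 1 play Up with probability p. Expected payoff against L: (-3)p + 3(1−p) = −6p + 3; against R: 7p + (-1)(1−p) = 8p − 1.
Setting these equal: −6p + 3 = 8p − 1 ⇒ −14p = -4 ⇒ p = 2/7, and the value is (-6)·(2/7) + 3 = 9/7.
For Player 2: with q = P(L), equating Up's and Down's payoffs gives −10q + 7 = 4q − 1 ⇒ q = 4/7.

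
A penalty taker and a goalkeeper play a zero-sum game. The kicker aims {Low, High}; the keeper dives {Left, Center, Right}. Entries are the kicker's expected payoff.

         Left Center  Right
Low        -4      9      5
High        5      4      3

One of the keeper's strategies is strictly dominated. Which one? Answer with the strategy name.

Right holds the kicker's payoff strictly below Center in every row: 5 < 9, 3 < 4.
So Center is strictly dominated for the keeper.

Center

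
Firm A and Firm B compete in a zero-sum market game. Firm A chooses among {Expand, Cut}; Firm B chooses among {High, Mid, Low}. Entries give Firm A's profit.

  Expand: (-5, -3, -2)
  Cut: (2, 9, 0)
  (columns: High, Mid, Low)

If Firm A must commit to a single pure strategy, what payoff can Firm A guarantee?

0

Row minima: Expand → -5, Cut → 0.
The best of these is 0.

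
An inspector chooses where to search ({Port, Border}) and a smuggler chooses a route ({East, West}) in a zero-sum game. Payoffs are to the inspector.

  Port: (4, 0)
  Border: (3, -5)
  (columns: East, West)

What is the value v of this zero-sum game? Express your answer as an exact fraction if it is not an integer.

Row minima: Port → 0, Border → -5; maximin = 0.
Column maxima: East → 4, West → 0; minimax = 0.
Since maximin = minimax = 0, there is a saddle point and the value is 0.

0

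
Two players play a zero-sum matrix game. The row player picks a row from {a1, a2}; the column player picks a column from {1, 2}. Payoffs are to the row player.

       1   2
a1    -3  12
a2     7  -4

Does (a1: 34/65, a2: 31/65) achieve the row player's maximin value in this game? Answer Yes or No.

Against 1 this mix gives (34/65)·(-3) + (31/65)·7 = 23/13.
Against 2 this mix gives (34/65)·12 + (31/65)·(-4) = 284/65.
The column player will play 1, holding the row player to 23/13. Shifting weight toward the row that does better against 1 would raise this floor (the equalizing mix achieves 36/13 against both 1 and 2), so the proposed strategy is not optimal.

No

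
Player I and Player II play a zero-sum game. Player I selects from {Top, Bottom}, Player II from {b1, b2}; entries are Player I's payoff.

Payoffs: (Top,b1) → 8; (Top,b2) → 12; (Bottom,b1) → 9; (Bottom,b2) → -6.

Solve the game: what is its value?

Row minima: Top → 8, Bottom → -6; maximin = 8.
Column maxima: b1 → 9, b2 → 12; minimax = 9.
8 ≠ 9, so there is no saddle point; optimal play is mixed.
Let Player I play Top with probability p. Expected payoff against b1: 8p + 9(1−p) = −p + 9; against b2: 12p + (-6)(1−p) = 18p − 6.
Setting these equal: −p + 9 = 18p − 6 ⇒ −19p = -15 ⇒ p = 15/19, and the value is (-1)·(15/19) + 9 = 156/19.
For Player II: with q = P(b1), equating Top's and Bottom's payoffs gives −4q + 12 = 15q − 6 ⇒ q = 18/19.

156/19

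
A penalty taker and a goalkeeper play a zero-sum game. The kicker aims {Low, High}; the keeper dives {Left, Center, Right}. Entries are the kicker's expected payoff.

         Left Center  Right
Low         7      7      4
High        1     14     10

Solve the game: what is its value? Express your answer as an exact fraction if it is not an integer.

Row minima: Low → 4, High → 1; maximin = 4.
Column maxima: Left → 7, Center → 14, Right → 10; minimax = 7.
4 ≠ 7, so there is no saddle point; optimal play is mixed.
Center is strictly dominated by Right (it gives the kicker strictly more in every row), so the keeper never plays it.
On the remaining 2×2 (Low, High vs Left, Right):
Let the kicker play Low with probability p. Expected payoff against Left: 7p + 1(1−p) = 6p + 1; against Right: 4p + 10(1−p) = −6p + 10.
Setting these equal: 6p + 1 = −6p + 10 ⇒ 12p = 9 ⇒ p = 3/4, and the value is (6)·(3/4) + 1 = 11/2.
For the keeper: with q = P(Left), equating Low's and High's payoffs gives 3q + 4 = −9q + 10 ⇒ q = 1/2.

11/2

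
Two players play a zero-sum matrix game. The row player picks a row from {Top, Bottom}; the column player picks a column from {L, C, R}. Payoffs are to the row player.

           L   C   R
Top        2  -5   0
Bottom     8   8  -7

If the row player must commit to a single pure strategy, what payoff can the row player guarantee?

-5

Row minima: Top → -5, Bottom → -7.
The best of these is -5.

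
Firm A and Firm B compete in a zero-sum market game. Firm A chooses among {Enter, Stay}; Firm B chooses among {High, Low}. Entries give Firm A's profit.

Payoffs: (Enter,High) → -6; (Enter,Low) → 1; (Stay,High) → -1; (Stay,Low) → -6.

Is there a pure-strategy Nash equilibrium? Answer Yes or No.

No

Row minima: Enter → -6, Stay → -6; maximin = -6.
Column maxima: High → -1, Low → 1; minimax = -1.
-6 ≠ -1, so no pure-strategy equilibrium exists.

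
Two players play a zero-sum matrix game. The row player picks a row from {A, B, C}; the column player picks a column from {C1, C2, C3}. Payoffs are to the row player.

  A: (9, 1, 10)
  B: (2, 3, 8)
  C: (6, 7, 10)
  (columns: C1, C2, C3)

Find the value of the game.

19/3

Row minima: A → 1, B → 2, C → 6; maximin = 6.
Column maxima: C1 → 9, C2 → 7, C3 → 10; minimax = 7.
6 ≠ 7, so there is no saddle point; optimal play is mixed.
B is strictly dominated by C, so the row player never plays it.
C3 is strictly dominated by C1 (it gives the row player strictly more in every row), so the column player never plays it.
On the remaining 2×2 (A, C vs C1, C2):
Let the row player play A with probability p. Expected payoff against C1: 9p + 6(1−p) = 3p + 6; against C2: 1p + 7(1−p) = −6p + 7.
Setting these equal: 3p + 6 = −6p + 7 ⇒ 9p = 1 ⇒ p = 1/9, and the value is (3)·(1/9) + 6 = 19/3.
For the column player: with q = P(C1), equating A's and C's payoffs gives 8q + 1 = −q + 7 ⇒ q = 2/3.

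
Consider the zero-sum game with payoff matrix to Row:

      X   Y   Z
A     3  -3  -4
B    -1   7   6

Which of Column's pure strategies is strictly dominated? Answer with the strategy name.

Y

Z holds Row's payoff strictly below Y in every row: -4 < -3, 6 < 7.
So Y is strictly dominated for Column.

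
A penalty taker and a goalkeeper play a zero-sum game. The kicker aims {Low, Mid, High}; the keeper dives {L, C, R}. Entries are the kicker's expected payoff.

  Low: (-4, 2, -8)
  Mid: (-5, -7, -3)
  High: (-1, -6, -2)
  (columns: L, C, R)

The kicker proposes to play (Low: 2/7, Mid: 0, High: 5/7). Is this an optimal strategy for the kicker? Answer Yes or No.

Against L this mix gives (2/7)·(-4) + (5/7)·(-1) = -13/7.
Against C this mix gives (2/7)·2 + (5/7)·(-6) = -26/7.
Against R this mix gives (2/7)·(-8) + (5/7)·(-2) = -26/7.
All of the keeper's active replies (C, R) yield -26/7, and no column does worse for the kicker. The mix makes the keeper indifferent and guarantees -26/7, so it is optimal.

Yes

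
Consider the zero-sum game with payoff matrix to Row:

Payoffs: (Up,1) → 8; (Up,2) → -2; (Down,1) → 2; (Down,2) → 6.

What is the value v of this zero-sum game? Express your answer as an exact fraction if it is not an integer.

26/7

Row minima: Up → -2, Down → 2; maximin = 2.
Column maxima: 1 → 8, 2 → 6; minimax = 6.
2 ≠ 6, so there is no saddle point; optimal play is mixed.
Let Row play Up with probability p. Expected payoff against 1: 8p + 2(1−p) = 6p + 2; against 2: (-2)p + 6(1−p) = −8p + 6.
Setting these equal: 6p + 2 = −8p + 6 ⇒ 14p = 4 ⇒ p = 2/7, and the value is (6)·(2/7) + 2 = 26/7.
For Column: with q = P(1), equating Up's and Down's payoffs gives 10q − 2 = −4q + 6 ⇒ q = 4/7.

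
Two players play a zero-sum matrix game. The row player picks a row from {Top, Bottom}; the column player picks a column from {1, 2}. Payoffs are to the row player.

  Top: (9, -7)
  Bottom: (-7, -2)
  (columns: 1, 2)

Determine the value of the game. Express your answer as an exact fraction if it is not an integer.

Row minima: Top → -7, Bottom → -7; maximin = -7.
Column maxima: 1 → 9, 2 → -2; minimax = -2.
-7 ≠ -2, so there is no saddle point; optimal play is mixed.
Let the row player play Top with probability p. Expected payoff against 1: 9p + (-7)(1−p) = 16p − 7; against 2: (-7)p + (-2)(1−p) = −5p − 2.
Setting these equal: 16p − 7 = −5p − 2 ⇒ 21p = 5 ⇒ p = 5/21, and the value is (16)·(5/21) − 7 = -67/21.
For the column player: with q = P(1), equating Top's and Bottom's payoffs gives 16q − 7 = −5q − 2 ⇒ q = 5/21.

-67/21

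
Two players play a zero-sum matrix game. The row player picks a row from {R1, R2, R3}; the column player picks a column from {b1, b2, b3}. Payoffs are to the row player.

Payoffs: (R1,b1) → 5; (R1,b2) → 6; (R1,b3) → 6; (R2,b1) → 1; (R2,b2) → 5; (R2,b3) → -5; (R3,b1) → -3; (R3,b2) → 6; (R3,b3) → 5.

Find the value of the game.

5

Row minima: R1 → 5, R2 → -5, R3 → -3; maximin = 5.
Column maxima: b1 → 5, b2 → 6, b3 → 6; minimax = 5.
Since maximin = minimax = 5, there is a saddle point and the value is 5.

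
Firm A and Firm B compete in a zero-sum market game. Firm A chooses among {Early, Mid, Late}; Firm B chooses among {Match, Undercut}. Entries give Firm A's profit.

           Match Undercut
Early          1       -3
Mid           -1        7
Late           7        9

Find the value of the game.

7

Row minima: Early → -3, Mid → -1, Late → 7; maximin = 7.
Column maxima: Match → 7, Undercut → 9; minimax = 7.
Since maximin = minimax = 7, there is a saddle point and the value is 7.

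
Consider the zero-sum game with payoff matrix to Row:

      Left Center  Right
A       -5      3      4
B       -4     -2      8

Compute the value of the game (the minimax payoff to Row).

-4

Row minima: A → -5, B → -4; maximin = -4.
Column maxima: Left → -4, Center → 3, Right → 8; minimax = -4.
Since maximin = minimax = -4, there is a saddle point and the value is -4.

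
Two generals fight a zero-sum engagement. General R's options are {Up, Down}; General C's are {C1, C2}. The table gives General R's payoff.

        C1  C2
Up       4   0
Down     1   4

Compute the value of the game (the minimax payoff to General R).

16/7

Row minima: Up → 0, Down → 1; maximin = 1.
Column maxima: C1 → 4, C2 → 4; minimax = 4.
1 ≠ 4, so there is no saddle point; optimal play is mixed.
Let General R play Up with probability p. Expected payoff against C1: 4p + 1(1−p) = 3p + 1; against C2: 0p + 4(1−p) = −4p + 4.
Setting these equal: 3p + 1 = −4p + 4 ⇒ 7p = 3 ⇒ p = 3/7, and the value is (3)·(3/7) + 1 = 16/7.
For General C: with q = P(C1), equating Up's and Down's payoffs gives 4q = −3q + 4 ⇒ q = 4/7.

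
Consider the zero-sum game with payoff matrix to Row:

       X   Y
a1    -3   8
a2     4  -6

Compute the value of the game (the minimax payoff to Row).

Row minima: a1 → -3, a2 → -6; maximin = -3.
Column maxima: X → 4, Y → 8; minimax = 4.
-3 ≠ 4, so there is no saddle point; optimal play is mixed.
Let Row play a1 with probability p. Expected payoff against X: (-3)p + 4(1−p) = −7p + 4; against Y: 8p + (-6)(1−p) = 14p − 6.
Setting these equal: −7p + 4 = 14p − 6 ⇒ −21p = -10 ⇒ p = 10/21, and the value is (-7)·(10/21) + 4 = 2/3.
For Column: with q = P(X), equating a1's and a2's payoffs gives −11q + 8 = 10q − 6 ⇒ q = 2/3.

2/3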